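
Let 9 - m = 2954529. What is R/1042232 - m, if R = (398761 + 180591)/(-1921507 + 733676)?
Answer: 457210300249995061/154749434849 ≈ 2.9545e+6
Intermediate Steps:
m = -2954520 (m = 9 - 1*2954529 = 9 - 2954529 = -2954520)
R = -579352/1187831 (R = 579352/(-1187831) = 579352*(-1/1187831) = -579352/1187831 ≈ -0.48774)
R/1042232 - m = -579352/1187831/1042232 - 1*(-2954520) = -579352/1187831*1/1042232 + 2954520 = -72419/154749434849 + 2954520 = 457210300249995061/154749434849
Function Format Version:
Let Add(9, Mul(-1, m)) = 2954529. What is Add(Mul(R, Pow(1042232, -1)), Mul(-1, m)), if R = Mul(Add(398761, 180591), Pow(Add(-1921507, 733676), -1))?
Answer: Rational(457210300249995061, 154749434849) ≈ 2.9545e+6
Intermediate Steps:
m = -2954520 (m = Add(9, Mul(-1, 2954529)) = Add(9, -2954529) = -2954520)
R = Rational(-579352, 1187831) (R = Mul(579352, Pow(-1187831, -1)) = Mul(579352, Rational(-1, 1187831)) = Rational(-579352, 1187831) ≈ -0.48774)
Add(Mul(R, Pow(1042232, -1)), Mul(-1, m)) = Add(Mul(Rational(-579352, 1187831), Pow(1042232, -1)), Mul(-1, -2954520)) = Add(Mul(Rational(-579352, 1187831), Rational(1, 1042232)), 2954520) = Add(Rational(-72419, 154749434849), 2954520) = Rational(457210300249995061, 154749434849)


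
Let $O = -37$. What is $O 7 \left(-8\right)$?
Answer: $2072$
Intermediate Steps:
$O 7 \left(-8\right) = \left(-37\right) 7 \left(-8\right) = \left(-259\right) \left(-8\right) = 2072$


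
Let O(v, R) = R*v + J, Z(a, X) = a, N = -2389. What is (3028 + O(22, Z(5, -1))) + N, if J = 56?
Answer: 805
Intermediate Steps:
O(v, R) = 56 + R*v (O(v, R) = R*v + 56 = 56 + R*v)
(3028 + O(22, Z(5, -1))) + N = (3028 + (56 + 5*22)) - 2389 = (3028 + (56 + 110)) - 2389 = (3028 + 166) - 2389 = 3194 - 2389 = 805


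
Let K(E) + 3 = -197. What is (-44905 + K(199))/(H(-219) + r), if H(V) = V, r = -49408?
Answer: 45105/49627 ≈ 0.90888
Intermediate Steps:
K(E) = -200 (K(E) = -3 - 197 = -200)
(-44905 + K(199))/(H(-219) + r) = (-44905 - 200)/(-219 - 49408) = -45105/(-49627) = -45105*(-1/49627) = 45105/49627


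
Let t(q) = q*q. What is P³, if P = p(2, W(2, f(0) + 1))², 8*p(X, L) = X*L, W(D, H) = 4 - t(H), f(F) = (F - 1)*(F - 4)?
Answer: 85766121/4096 ≈ 20939.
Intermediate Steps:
f(F) = (-1 + F)*(-4 + F)
t(q) = q²
W(D, H) = 4 - H²
p(X, L) = L*X/8 (p(X, L) = (X*L)/8 = (L*X)/8 = L*X/8)
P = 441/16 (P = ((⅛)*(4 - ((4 + 0² - 5*0) + 1)²)*2)² = ((⅛)*(4 - ((4 + 0 + 0) + 1)²)*2)² = ((⅛)*(4 - (4 + 1)²)*2)² = ((⅛)*(4 - 1*5²)*2)² = ((⅛)*(4 - 1*25)*2)² = ((⅛)*(4 - 25)*2)² = ((⅛)*(-21)*2)² = (-21/4)² = 441/16 ≈ 27.563)
P³ = (441/16)³ = 85766121/4096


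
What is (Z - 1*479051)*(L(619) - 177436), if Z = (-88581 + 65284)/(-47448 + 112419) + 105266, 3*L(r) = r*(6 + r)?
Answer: 3531870732434356/194913 ≈ 1.8120e+10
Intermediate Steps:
L(r) = r*(6 + r)/3 (L(r) = (r*(6 + r))/3 = r*(6 + r)/3)
Z = 6839213989/64971 (Z = -23297/64971 + 105266 = 6839213989/64971 ≈ 1.0527e+5)
(Z - 1*479051)*(L(619) - 177436) = (6839213989/64971 - 1*479051)*((1/3)*619*(6 + 619) - 177436) = (6839213989/64971 - 479051)*((1/3)*619*625 - 177436) = -24285208532*(386875/3 - 177436)/64971 = -24285208532/64971*(-145433/3) = 3531870732434356/194913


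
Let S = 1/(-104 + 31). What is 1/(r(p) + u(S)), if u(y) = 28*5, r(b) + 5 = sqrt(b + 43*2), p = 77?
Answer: 135/18062 - sqrt(163)/18062 ≈ 0.0067674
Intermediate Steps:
S = -1/73 (S = 1/(-73) = -1/73 ≈ -0.013699)
r(b) = -5 + sqrt(86 + b) (r(b) = -5 + sqrt(b + 43*2) = -5 + sqrt(b + 86) = -5 + sqrt(86 + b))
u(y) = 140
1/(r(p) + u(S)) = 1/((-5 + sqrt(86 + 77)) + 140) = 1/((-5 + sqrt(163)) + 140) = 1/(135 + sqrt(163))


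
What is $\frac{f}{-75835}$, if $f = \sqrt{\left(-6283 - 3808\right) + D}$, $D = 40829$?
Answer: $- \frac{\sqrt{30738}}{75835} \approx -0.0023119$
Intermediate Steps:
$f = \sqrt{30738}$ ($f = \sqrt{\left(-6283 - 3808\right) + 40829} = \sqrt{-10091 + 40829} = \sqrt{30738} \approx 175.32$)
$\frac{f}{-75835} = \frac{\sqrt{30738}}{-75835} = \sqrt{30738} \left(- \frac{1}{75835}\right) = - \frac{\sqrt{30738}}{75835}$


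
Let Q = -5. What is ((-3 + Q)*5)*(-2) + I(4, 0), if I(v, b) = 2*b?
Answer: 80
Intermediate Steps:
((-3 + Q)*5)*(-2) + I(4, 0) = ((-3 - 5)*5)*(-2) + 2*0 = -8*5*(-2) + 0 = -40*(-2) + 0 = 80 + 0 = 80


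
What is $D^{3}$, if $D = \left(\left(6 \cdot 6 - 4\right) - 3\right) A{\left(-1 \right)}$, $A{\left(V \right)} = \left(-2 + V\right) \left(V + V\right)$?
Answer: $5268024$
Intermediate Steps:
$A{\left(V \right)} = 2 V \left(-2 + V\right)$ ($A{\left(V \right)} = \left(-2 + V\right) 2 V = 2 V \left(-2 + V\right)$)
$D = 174$ ($D = \left(\left(6 \cdot 6 - 4\right) - 3\right) 2 \left(-1\right) \left(-2 - 1\right) = \left(\left(36 - 4\right) - 3\right) 2 \left(-1\right) \left(-3\right) = \left(32 - 3\right) 6 = 29 \cdot 6 = 174$)
$D^{3} = 174^{3} = 5268024$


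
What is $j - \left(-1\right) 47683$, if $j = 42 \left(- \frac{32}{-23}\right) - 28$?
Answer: $\frac{1097409}{23} \approx 47713.0$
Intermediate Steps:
$j = \frac{700}{23}$ ($j = 42 \left(\left(-32\right) \left(- \frac{1}{23}\right)\right) - 28 = 42 \cdot \frac{32}{23} - 28 = \frac{1344}{23} - 28 = \frac{700}{23} \approx 30.435$)
$j - \left(-1\right) 47683 = \frac{700}{23} - \left(-1\right) 47683 = \frac{700}{23} - -47683 = \frac{700}{23} + 47683 = \frac{1097409}{23}$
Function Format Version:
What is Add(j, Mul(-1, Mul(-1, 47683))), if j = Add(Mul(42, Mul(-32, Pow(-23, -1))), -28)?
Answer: Rational(1097409, 23) ≈ 47713.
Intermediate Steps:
j = Rational(700, 23) (j = Add(Mul(42, Mul(-32, Rational(-1, 23))), -28) = Add(Mul(42, Rational(32, 23)), -28) = Add(Rational(1344, 23), -28) = Rational(700, 23) ≈ 30.435)
Add(j, Mul(-1, Mul(-1, 47683))) = Add(Rational(700, 23), Mul(-1, Mul(-1, 47683))) = Add(Rational(700, 23), Mul(-1, -47683)) = Add(Rational(700, 23), 47683) = Rational(1097409, 23)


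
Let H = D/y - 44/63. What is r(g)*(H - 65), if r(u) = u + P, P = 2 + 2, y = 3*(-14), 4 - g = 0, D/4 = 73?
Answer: -36616/63 ≈ -581.21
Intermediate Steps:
D = 292 (D = 4*73 = 292)
g = 4 (g = 4 - 1*0 = 4 + 0 = 4)
y = -42
P = 4
r(u) = 4 + u (r(u) = u + 4 = 4 + u)
H = -482/63 (H = 292/(-42) - 44/63 = 292*(-1/42) - 44*1/63 = -146/21 - 44/63 = -482/63 ≈ -7.6508)
r(g)*(H - 65) = (4 + 4)*(-482/63 - 65) = 8*(-4577/63) = -36616/63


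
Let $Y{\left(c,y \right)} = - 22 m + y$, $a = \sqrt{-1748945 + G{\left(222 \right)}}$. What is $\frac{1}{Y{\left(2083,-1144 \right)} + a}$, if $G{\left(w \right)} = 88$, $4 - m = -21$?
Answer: $- \frac{154}{419863} - \frac{i \sqrt{1748857}}{4618493} \approx -0.00036679 - 0.00028634 i$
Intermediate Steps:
$m = 25$ ($m = 4 - -21 = 4 + 21 = 25$)
$a = i \sqrt{1748857}$ ($a = \sqrt{-1748945 + 88} = \sqrt{-1748857} = i \sqrt{1748857} \approx 1322.4 i$)
$Y{\left(c,y \right)} = -550 + y$ ($Y{\left(c,y \right)} = \left(-22\right) 25 + y = -550 + y$)
$\frac{1}{Y{\left(2083,-1144 \right)} + a} = \frac{1}{\left(-550 - 1144\right) + i \sqrt{1748857}} = \frac{1}{-1694 + i \sqrt{1748857}}$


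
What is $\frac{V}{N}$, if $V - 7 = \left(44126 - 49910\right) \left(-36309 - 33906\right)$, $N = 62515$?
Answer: $\frac{406123567}{62515} \approx 6496.4$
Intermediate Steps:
$V = 406123567$ ($V = 7 + \left(44126 - 49910\right) \left(-36309 - 33906\right) = 7 - -406123560 = 7 + 406123560 = 406123567$)
$\frac{V}{N} = \frac{406123567}{62515}$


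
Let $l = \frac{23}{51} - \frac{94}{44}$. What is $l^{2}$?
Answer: $\frac{3575881}{1258884} \approx 2.8405$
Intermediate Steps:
$l = - \frac{1891}{1122}$ ($l = 23 \cdot \frac{1}{51} - \frac{47}{22} = \frac{23}{51} - \frac{47}{22} = - \frac{1891}{1122} \approx -1.6854$)
$l^{2} = \left(- \frac{1891}{1122}\right)^{2} = \frac{3575881}{1258884}$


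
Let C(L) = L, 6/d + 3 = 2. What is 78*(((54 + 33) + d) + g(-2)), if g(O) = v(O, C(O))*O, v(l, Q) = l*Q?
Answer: 5694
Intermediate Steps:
d = -6 (d = 6/(-3 + 2) = 6/(-1) = 6*(-1) = -6)
v(l, Q) = Q*l
g(O) = O³ (g(O) = (O*O)*O = O²*O = O³)
78*(((54 + 33) + d) + g(-2)) = 78*(((54 + 33) - 6) + (-2)³) = 78*((87 - 6) - 8) = 78*(81 - 8) = 78*73 = 5694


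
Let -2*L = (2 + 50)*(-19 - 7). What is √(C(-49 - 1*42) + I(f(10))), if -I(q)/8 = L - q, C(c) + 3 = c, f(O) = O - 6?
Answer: I*√5470 ≈ 73.959*I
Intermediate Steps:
f(O) = -6 + O
L = 676 (L = -(2 + 50)*(-19 - 7)/2 = -26*(-26) = -½*(-1352) = 676)
C(c) = -3 + c
I(q) = -5408 + 8*q (I(q) = -8*(676 - q) = -5408 + 8*q)
√(C(-49 - 1*42) + I(f(10))) = √((-3 + (-49 - 1*42)) + (-5408 + 8*(-6 + 10))) = √((-3 + (-49 - 42)) + (-5408 + 8*4)) = √((-3 - 91) + (-5408 + 32)) = √(-94 - 5376) = √(-5470) = I*√5470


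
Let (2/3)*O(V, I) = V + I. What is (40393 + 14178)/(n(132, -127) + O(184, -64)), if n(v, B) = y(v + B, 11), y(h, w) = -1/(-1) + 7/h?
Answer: 272855/912 ≈ 299.18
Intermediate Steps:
y(h, w) = 1 + 7/h (y(h, w) = -1*(-1) + 7/h = 1 + 7/h)
n(v, B) = (7 + B + v)/(B + v) (n(v, B) = (7 + (v + B))/(v + B) = (7 + (B + v))/(B + v) = (7 + B + v)/(B + v))
O(V, I) = 3*I/2 + 3*V/2 (O(V, I) = 3*(V + I)/2 = 3*(I + V)/2 = 3*I/2 + 3*V/2)
(40393 + 14178)/(n(132, -127) + O(184, -64)) = (40393 + 14178)/((7 - 127 + 132)/(-127 + 132) + ((3/2)*(-64) + (3/2)*184)) = 54571/(12/5 + (-96 + 276)) = 54571/((⅕)*12 + 180) = 54571/(12/5 + 180) = 54571/(912/5) = 54571*(5/912) = 272855/912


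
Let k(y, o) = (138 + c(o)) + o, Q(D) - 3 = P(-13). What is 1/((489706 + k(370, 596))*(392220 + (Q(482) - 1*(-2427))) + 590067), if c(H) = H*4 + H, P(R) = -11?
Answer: 1/194723365447 ≈ 5.1355e-12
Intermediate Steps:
Q(D) = -8 (Q(D) = 3 - 11 = -8)
c(H) = 5*H (c(H) = 4*H + H = 5*H)
k(y, o) = 138 + 6*o (k(y, o) = (138 + 5*o) + o = 138 + 6*o)
1/((489706 + k(370, 596))*(392220 + (Q(482) - 1*(-2427))) + 590067) = 1/((489706 + (138 + 6*596))*(392220 + (-8 - 1*(-2427))) + 590067) = 1/((489706 + (138 + 3576))*(392220 + (-8 + 2427)) + 590067) = 1/((489706 + 3714)*(392220 + 2419) + 590067) = 1/(493420*394639 + 590067) = 1/(194722775380 + 590067) = 1/194723365447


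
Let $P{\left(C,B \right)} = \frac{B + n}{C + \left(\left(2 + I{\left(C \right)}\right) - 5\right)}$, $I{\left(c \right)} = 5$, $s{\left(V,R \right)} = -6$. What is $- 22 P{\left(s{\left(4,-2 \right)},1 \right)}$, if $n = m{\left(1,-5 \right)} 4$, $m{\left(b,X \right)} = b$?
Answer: $\frac{55}{2} \approx 27.5$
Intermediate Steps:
$n = 4$ ($n = 1 \cdot 4 = 4$)
$P{\left(C,B \right)} = \frac{4 + B}{2 + C}$ ($P{\left(C,B \right)} = \frac{B + 4}{C + \left(\left(2 + 5\right) - 5\right)} = \frac{4 + B}{C + \left(7 - 5\right)} = \frac{4 + B}{C + 2} = \frac{4 + B}{2 + C}$)
$- 22 P{\left(s{\left(4,-2 \right)},1 \right)} = - 22 \frac{4 + 1}{2 - 6} = - 22 \frac{1}{-4} \cdot 5 = - 22 \left(\left(- \frac{1}{4}\right) 5\right) = \left(-22\right) \left(- \frac{5}{4}\right) = \frac{55}{2}$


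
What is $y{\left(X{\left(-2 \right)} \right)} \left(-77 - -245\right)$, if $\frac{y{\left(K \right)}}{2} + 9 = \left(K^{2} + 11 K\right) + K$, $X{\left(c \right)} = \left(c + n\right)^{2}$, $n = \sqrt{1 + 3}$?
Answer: $-3024$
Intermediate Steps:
$n = 2$ ($n = \sqrt{4} = 2$)
$X{\left(c \right)} = \left(2 + c\right)^{2}$ ($X{\left(c \right)} = \left(c + 2\right)^{2} = \left(2 + c\right)^{2}$)
$y{\left(K \right)} = -18 + 2 K^{2} + 24 K$ ($y{\left(K \right)} = -18 + 2 \left(\left(K^{2} + 11 K\right) + K\right) = -18 + 2 \left(K^{2} + 12 K\right) = -18 + \left(2 K^{2} + 24 K\right) = -18 + 2 K^{2} + 24 K$)
$y{\left(X{\left(-2 \right)} \right)} \left(-77 - -245\right) = \left(-18 + 2 \left(\left(2 - 2\right)^{2}\right)^{2} + 24 \left(2 - 2\right)^{2}\right) \left(-77 - -245\right) = \left(-18 + 2 \left(0^{2}\right)^{2} + 24 \cdot 0^{2}\right) \left(-77 + 245\right) = \left(-18 + 2 \cdot 0^{2} + 24 \cdot 0\right) 168 = \left(-18 + 2 \cdot 0 + 0\right) 168 = \left(-18 + 0 + 0\right) 168 = \left(-18\right) 168 = -3024$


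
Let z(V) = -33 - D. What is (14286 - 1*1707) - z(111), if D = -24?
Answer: 12588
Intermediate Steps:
z(V) = -9 (z(V) = -33 - 1*(-24) = -33 + 24 = -9)
(14286 - 1*1707) - z(111) = (14286 - 1*1707) - 1*(-9) = (14286 - 1707) + 9 = 12579 + 9 = 12588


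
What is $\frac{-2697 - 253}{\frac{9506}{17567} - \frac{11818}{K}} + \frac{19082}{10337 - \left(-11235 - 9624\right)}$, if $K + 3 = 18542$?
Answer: $\frac{3746480889901313}{122347093264} \approx 30622.0$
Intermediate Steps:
$K = 18539$ ($K = -3 + 18542 = 18539$)
$\frac{-2697 - 253}{\frac{9506}{17567} - \frac{11818}{K}} + \frac{19082}{10337 - \left(-11235 - 9624\right)} = \frac{-2697 - 253}{\frac{9506}{17567} - \frac{11818}{18539}} + \frac{19082}{10337 - \left(-11235 - 9624\right)} = - \frac{2950}{9506 \cdot \frac{1}{17567} - \frac{11818}{18539}} + \frac{19082}{10337 - -20859} = - \frac{2950}{\frac{9506}{17567} - \frac{11818}{18539}} + \frac{19082}{10337 + 20859} = - \frac{2950}{- \frac{31375072}{325674613}} + \frac{19082}{31196} = \left(-2950\right) \left(- \frac{325674613}{31375072}\right) + 19082 \cdot \frac{1}{31196} = \frac{480370054175}{15687536} + \frac{9541}{15598} = \frac{3746480889901313}{122347093264}$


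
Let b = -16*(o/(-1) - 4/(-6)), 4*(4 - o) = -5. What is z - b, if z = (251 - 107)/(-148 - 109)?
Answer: -56972/771 ≈ -73.894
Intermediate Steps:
o = 21/4 (o = 4 - 1/4*(-5) = 4 + 5/4 = 21/4 ≈ 5.2500)
z = -144/257 (z = 144/(-257) = 144*(-1/257) = -144/257 ≈ -0.56031)
b = 220/3 (b = -16*((21/4)/(-1) - 4/(-6)) = -16*((21/4)*(-1) - 4*(-1/6)) = -16*(-21/4 + 2/3) = -16*(-55/12) = 220/3 ≈ 73.333)
z - b = -144/257 - 1*220/3 = -144/257 - 220/3 = -56972/771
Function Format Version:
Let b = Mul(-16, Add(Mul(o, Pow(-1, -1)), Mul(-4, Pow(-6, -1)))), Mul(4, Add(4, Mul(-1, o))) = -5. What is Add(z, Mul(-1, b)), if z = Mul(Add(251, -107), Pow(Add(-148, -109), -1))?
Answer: Rational(-56972, 771) ≈ -73.894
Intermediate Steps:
o = Rational(21, 4) (o = Add(4, Mul(Rational(-1, 4), -5)) = Add(4, Rational(5, 4)) = Rational(21, 4) ≈ 5.2500)
z = Rational(-144, 257) (z = Mul(144, Pow(-257, -1)) = Mul(144, Rational(-1, 257)) = Rational(-144, 257) ≈ -0.56031)
b = Rational(220, 3) (b = Mul(-16, Add(Mul(Rational(21, 4), Pow(-1, -1)), Mul(-4, Pow(-6, -1)))) = Mul(-16, Add(Mul(Rational(21, 4), -1), Mul(-4, Rational(-1, 6)))) = Mul(-16, Add(Rational(-21, 4), Rational(2, 3))) = Mul(-16, Rational(-55, 12)) = Rational(220, 3) ≈ 73.333)
Add(z, Mul(-1, b)) = Add(Rational(-144, 257), Mul(-1, Rational(220, 3))) = Add(Rational(-144, 257), Rational(-220, 3)) = Rational(-56972, 771)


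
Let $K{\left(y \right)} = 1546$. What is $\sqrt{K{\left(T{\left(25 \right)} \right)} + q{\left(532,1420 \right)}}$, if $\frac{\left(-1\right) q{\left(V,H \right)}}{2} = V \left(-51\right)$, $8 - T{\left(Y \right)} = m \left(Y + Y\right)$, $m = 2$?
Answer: $\sqrt{55810} \approx 236.24$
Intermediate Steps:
$T{\left(Y \right)} = 8 - 4 Y$ ($T{\left(Y \right)} = 8 - 2 \left(Y + Y\right) = 8 - 2 \cdot 2 Y = 8 - 4 Y$)
$q{\left(V,H \right)} = 102 V$ ($q{\left(V,H \right)} = - 2 V \left(-51\right) = - 2 \left(- 51 V\right) = 102 V$)
$\sqrt{K{\left(T{\left(25 \right)} \right)} + q{\left(532,1420 \right)}} = \sqrt{1546 + 102 \cdot 532} = \sqrt{1546 + 54264} = \sqrt{55810}$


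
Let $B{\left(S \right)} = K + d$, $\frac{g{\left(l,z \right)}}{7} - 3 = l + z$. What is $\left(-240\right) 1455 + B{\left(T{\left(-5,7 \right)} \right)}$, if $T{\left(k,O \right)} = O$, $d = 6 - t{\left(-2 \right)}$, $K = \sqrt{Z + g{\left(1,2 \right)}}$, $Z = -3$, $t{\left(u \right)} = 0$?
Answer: $-349194 + \sqrt{39} \approx -3.4919 \cdot 10^{5}$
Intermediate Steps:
$g{\left(l,z \right)} = 21 + 7 l + 7 z$ ($g{\left(l,z \right)} = 21 + 7 \left(l + z\right) = 21 + \left(7 l + 7 z\right) = 21 + 7 l + 7 z$)
$K = \sqrt{39}$ ($K = \sqrt{-3 + \left(21 + 7 \cdot 1 + 7 \cdot 2\right)} = \sqrt{-3 + \left(21 + 7 + 14\right)} = \sqrt{-3 + 42} = \sqrt{39} \approx 6.245$)
$d = 6$ ($d = 6 - 0 = 6 + 0 = 6$)
$B{\left(S \right)} = 6 + \sqrt{39}$ ($B{\left(S \right)} = \sqrt{39} + 6 = 6 + \sqrt{39}$)
$\left(-240\right) 1455 + B{\left(T{\left(-5,7 \right)} \right)} = \left(-240\right) 1455 + \left(6 + \sqrt{39}\right) = -349200 + \left(6 + \sqrt{39}\right) = -349194 + \sqrt{39}$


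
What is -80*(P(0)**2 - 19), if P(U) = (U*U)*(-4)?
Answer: 1520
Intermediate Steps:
P(U) = -4*U**2 (P(U) = U**2*(-4) = -4*U**2)
-80*(P(0)**2 - 19) = -80*((-4*0**2)**2 - 19) = -80*((-4*0)**2 - 19) = -80*(0**2 - 19) = -80*(0 - 19) = -80*(-19) = 1520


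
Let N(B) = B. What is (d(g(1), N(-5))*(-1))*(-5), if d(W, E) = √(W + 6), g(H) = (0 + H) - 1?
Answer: 5*√6 ≈ 12.247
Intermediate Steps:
g(H) = -1 + H (g(H) = H - 1 = -1 + H)
d(W, E) = √(6 + W)
(d(g(1), N(-5))*(-1))*(-5) = (√(6 + (-1 + 1))*(-1))*(-5) = (√(6 + 0)*(-1))*(-5) = (√6*(-1))*(-5) = -√6*(-5) = 5*√6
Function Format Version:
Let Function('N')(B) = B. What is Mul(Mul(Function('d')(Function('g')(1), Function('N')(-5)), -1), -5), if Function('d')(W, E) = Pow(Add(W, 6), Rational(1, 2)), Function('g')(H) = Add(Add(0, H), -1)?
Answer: Mul(5, Pow(6, Rational(1, 2))) ≈ 12.247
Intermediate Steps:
Function('g')(H) = Add(-1, H) (Function('g')(H) = Add(H, -1) = Add(-1, H))
Function('d')(W, E) = Pow(Add(6, W), Rational(1, 2))
Mul(Mul(Function('d')(Function('g')(1), Function('N')(-5)), -1), -5) = Mul(Mul(Pow(Add(6, Add(-1, 1)), Rational(1, 2)), -1), -5) = Mul(Mul(Pow(Add(6, 0), Rational(1, 2)), -1), -5) = Mul(Mul(Pow(6, Rational(1, 2)), -1), -5) = Mul(Mul(-1, Pow(6, Rational(1, 2))), -5) = Mul(5, Pow(6, Rational(1, 2)))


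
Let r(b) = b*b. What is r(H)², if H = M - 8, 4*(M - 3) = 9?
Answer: 14641/256 ≈ 57.191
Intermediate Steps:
M = 21/4 (M = 3 + (¼)*9 = 3 + 9/4 = 21/4 ≈ 5.2500)
H = -11/4 (H = 21/4 - 8 = -11/4 ≈ -2.7500)
r(b) = b²
r(H)² = ((-11/4)²)² = (121/16)² = 14641/256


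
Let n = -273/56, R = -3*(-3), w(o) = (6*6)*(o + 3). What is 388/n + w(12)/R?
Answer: -764/39 ≈ -19.590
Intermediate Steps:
w(o) = 108 + 36*o (w(o) = 36*(3 + o) = 108 + 36*o)
R = 9
n = -39/8 (n = -273*1/56 = -39/8 ≈ -4.8750)
388/n + w(12)/R = 388/(-39/8) + (108 + 36*12)/9 = 388*(-8/39) + (108 + 432)*(1/9) = -3104/39 + 540*(1/9) = -3104/39 + 60 = -764/39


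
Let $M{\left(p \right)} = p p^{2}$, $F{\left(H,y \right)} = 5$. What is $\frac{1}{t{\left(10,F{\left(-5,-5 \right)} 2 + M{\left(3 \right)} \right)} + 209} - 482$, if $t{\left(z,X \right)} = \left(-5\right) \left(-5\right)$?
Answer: $- \frac{112787}{234} \approx -482.0$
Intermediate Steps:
$M{\left(p \right)} = p^{3}$
$t{\left(z,X \right)} = 25$
$\frac{1}{t{\left(10,F{\left(-5,-5 \right)} 2 + M{\left(3 \right)} \right)} + 209} - 482 = \frac{1}{25 + 209} - 482 = \frac{1}{234} - 482 = - \frac{112787}{234}$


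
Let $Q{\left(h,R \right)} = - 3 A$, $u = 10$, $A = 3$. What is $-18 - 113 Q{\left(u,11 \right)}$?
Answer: $999$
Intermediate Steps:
$Q{\left(h,R \right)} = -9$ ($Q{\left(h,R \right)} = \left(-3\right) 3 = -9$)
$-18 - 113 Q{\left(u,11 \right)} = -18 - -1017 = -18 + 1017 = 999$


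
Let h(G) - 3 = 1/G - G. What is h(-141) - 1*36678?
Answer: -5151295/141 ≈ -36534.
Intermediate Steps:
h(G) = 3 + 1/G - G (h(G) = 3 + (1/G - G) = 3 + 1/G - G)
h(-141) - 1*36678 = (3 + 1/(-141) - 1*(-141)) - 1*36678 = (3 - 1/141 + 141) - 36678 = 20303/141 - 36678 = -5151295/141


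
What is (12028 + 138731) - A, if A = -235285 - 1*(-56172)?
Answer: 329872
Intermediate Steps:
A = -179113 (A = -235285 + 56172 = -179113)
(12028 + 138731) - A = (12028 + 138731) - 1*(-179113) = 150759 + 179113 = 329872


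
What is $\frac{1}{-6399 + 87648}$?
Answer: $\frac{1}{81249} \approx 1.2308 \cdot 10^{-5}$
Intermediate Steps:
$\frac{1}{-6399 + 87648} = \frac{1}{81249}$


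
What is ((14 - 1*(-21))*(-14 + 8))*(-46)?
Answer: 9660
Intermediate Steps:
((14 - 1*(-21))*(-14 + 8))*(-46) = ((14 + 21)*(-6))*(-46) = (35*(-6))*(-46) = -210*(-46) = 9660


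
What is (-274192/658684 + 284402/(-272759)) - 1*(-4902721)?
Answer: 220208086254377695/44915497289 ≈ 4.9027e+6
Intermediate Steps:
(-274192/658684 + 284402/(-272759)) - 1*(-4902721) = (-274192*1/658684 + 284402*(-1/272759)) + 4902721 = (-68548/164671 - 284402/272759) + 4902721 = -65529845674/44915497289 + 4902721 = 220208086254377695/44915497289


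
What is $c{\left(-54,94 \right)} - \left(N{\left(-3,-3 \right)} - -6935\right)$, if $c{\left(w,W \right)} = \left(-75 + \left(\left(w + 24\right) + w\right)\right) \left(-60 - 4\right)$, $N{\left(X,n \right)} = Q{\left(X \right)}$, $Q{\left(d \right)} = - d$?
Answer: $3238$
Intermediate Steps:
$N{\left(X,n \right)} = - X$
$c{\left(w,W \right)} = 3264 - 128 w$ ($c{\left(w,W \right)} = \left(-75 + \left(\left(24 + w\right) + w\right)\right) \left(-64\right) = \left(-75 + \left(24 + 2 w\right)\right) \left(-64\right) = \left(-51 + 2 w\right) \left(-64\right) = 3264 - 128 w$)
$c{\left(-54,94 \right)} - \left(N{\left(-3,-3 \right)} - -6935\right) = \left(3264 - -6912\right) - \left(\left(-1\right) \left(-3\right) - -6935\right) = \left(3264 + 6912\right) - \left(3 + 6935\right) = 10176 - 6938 = 3238$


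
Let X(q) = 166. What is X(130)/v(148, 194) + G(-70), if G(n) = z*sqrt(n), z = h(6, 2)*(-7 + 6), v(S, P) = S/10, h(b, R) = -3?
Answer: 415/37 + 3*I*sqrt(70) ≈ 11.216 + 25.1*I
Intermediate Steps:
v(S, P) = S/10 (v(S, P) = S*(1/10) = S/10)
z = 3 (z = -3*(-7 + 6) = -3*(-1) = 3)
G(n) = 3*sqrt(n)
X(130)/v(148, 194) + G(-70) = 166/(((1/10)*148)) + 3*sqrt(-70) = 166/(74/5) + 3*(I*sqrt(70)) = 166*(5/74) + 3*I*sqrt(70) = 415/37 + 3*I*sqrt(70)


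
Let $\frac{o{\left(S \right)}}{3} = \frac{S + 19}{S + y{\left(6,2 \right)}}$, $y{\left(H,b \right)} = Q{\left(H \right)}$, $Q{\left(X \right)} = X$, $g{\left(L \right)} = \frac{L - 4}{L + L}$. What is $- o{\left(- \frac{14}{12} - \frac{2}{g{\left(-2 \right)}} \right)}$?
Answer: $- \frac{99}{7} \approx -14.143$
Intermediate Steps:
$g{\left(L \right)} = \frac{-4 + L}{2 L}$
$y{\left(H,b \right)} = H$
$o{\left(S \right)} = \frac{3 \left(19 + S\right)}{6 + S}$ ($o{\left(S \right)} = 3 \frac{S + 19}{S + 6} = 3 \frac{19 + S}{6 + S} = \frac{3 \left(19 + S\right)}{6 + S}$)
$- o{\left(- \frac{14}{12} - \frac{2}{g{\left(-2 \right)}} \right)} = - \frac{3 \left(19 - \left(\frac{7}{6} + 2 \left(- \frac{4}{-4 - 2}\right)\right)\right)}{6 - \left(\frac{7}{6} + 2 \left(- \frac{4}{-4 - 2}\right)\right)} = - \frac{3 \left(19 - \left(\frac{7}{6} + \frac{2}{\frac{1}{2} \left(- \frac{1}{2}\right) \left(-6\right)}\right)\right)}{6 - \left(\frac{7}{6} + \frac{2}{\frac{1}{2} \left(- \frac{1}{2}\right) \left(-6\right)}\right)} = - \frac{3 \left(19 - \left(\frac{7}{6} + \frac{2}{\frac{3}{2}}\right)\right)}{6 - \left(\frac{7}{6} + \frac{2}{\frac{3}{2}}\right)} = - \frac{3 \left(19 - \frac{5}{2}\right)}{6 - \frac{5}{2}} = - \frac{3 \cdot 33}{\frac{7}{2} \cdot 2} = - \frac{3 \cdot 2 \cdot 33}{7 \cdot 2} = \left(-1\right) \frac{99}{7} = - \frac{99}{7}$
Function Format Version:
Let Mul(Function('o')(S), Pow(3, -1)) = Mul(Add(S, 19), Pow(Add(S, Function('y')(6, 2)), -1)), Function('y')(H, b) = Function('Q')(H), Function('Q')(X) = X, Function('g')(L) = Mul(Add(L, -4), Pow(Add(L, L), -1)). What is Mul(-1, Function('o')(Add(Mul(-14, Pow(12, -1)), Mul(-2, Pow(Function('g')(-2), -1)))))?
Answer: Rational(-99, 7) ≈ -14.143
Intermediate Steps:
Function('g')(L) = Mul(Rational(1, 2), Pow(L, -1), Add(-4, L)) (Function('g')(L) = Mul(Add(-4, L), Pow(Mul(2, L), -1)) = Mul(Add(-4, L), Mul(Rational(1, 2), Pow(L, -1))) = Mul(Rational(1, 2), Pow(L, -1), Add(-4, L)))
Function('y')(H, b) = H
Function('o')(S) = Mul(3, Pow(Add(6, S), -1), Add(19, S)) (Function('o')(S) = Mul(3, Mul(Add(S, 19), Pow(Add(S, 6), -1))) = Mul(3, Mul(Add(19, S), Pow(Add(6, S), -1))) = Mul(3, Mul(Pow(Add(6, S), -1), Add(19, S))) = Mul(3, Pow(Add(6, S), -1), Add(19, S)))
Mul(-1, Function('o')(Add(Mul(-14, Pow(12, -1)), Mul(-2, Pow(Function('g')(-2), -1))))) = Mul(-1, Mul(3, Pow(Add(6, Add(Mul(-14, Pow(12, -1)), Mul(-2, Pow(Mul(Rational(1, 2), Pow(-2, -1), Add(-4, -2)), -1)))), -1), Add(19, Add(Mul(-14, Pow(12, -1)), Mul(-2, Pow(Mul(Rational(1, 2), Pow(-2, -1), Add(-4, -2)), -1)))))) = Mul(-1, Mul(3, Pow(Add(6, Add(Mul(-14, Rational(1, 12)), Mul(-2, Pow(Mul(Rational(1, 2), Rational(-1, 2), -6), -1)))), -1), Add(19, Add(Mul(-14, Rational(1, 12)), Mul(-2, Pow(Mul(Rational(1, 2), Rational(-1, 2), -6), -1)))))) = Mul(-1, Mul(3, Pow(Add(6, Add(Rational(-7, 6), Mul(-2, Pow(Rational(3, 2), -1)))), -1), Add(19, Add(Rational(-7, 6), Mul(-2, Pow(Rational(3, 2), -1)))))) = Mul(-1, Mul(3, Pow(Add(6, Add(Rational(-7, 6), Mul(-2, Rational(2, 3)))), -1), Add(19, Add(Rational(-7, 6), Mul(-2, Rational(2, 3)))))) = Mul(-1, Mul(3, Pow(Add(6, Add(Rational(-7, 6), Rational(-4, 3))), -1), Add(19, Add(Rational(-7, 6), Rational(-4, 3))))) = Mul(-1, Mul(3, Pow(Add(6, Rational(-5, 2)), -1), Add(19, Rational(-5, 2)))) = Mul(-1, Mul(3, Pow(Rational(7, 2), -1), Rational(33, 2))) = Mul(-1, Mul(3, Rational(2, 7), Rational(33, 2))) = Mul(-1, Rational(99, 7)) = Rational(-99, 7)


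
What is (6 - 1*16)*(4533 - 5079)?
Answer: 5460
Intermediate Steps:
(6 - 1*16)*(4533 - 5079) = (6 - 16)*(-546) = -10*(-546) = 5460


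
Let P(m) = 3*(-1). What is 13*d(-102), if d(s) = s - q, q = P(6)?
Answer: -1287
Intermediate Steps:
P(m) = -3
q = -3
d(s) = 3 + s (d(s) = s - 1*(-3) = s + 3 = 3 + s)
13*d(-102) = 13*(3 - 102) = 13*(-99) = -1287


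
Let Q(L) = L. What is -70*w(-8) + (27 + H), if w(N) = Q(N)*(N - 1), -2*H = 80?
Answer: -5053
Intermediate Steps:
H = -40 (H = -½*80 = -40)
w(N) = N*(-1 + N) (w(N) = N*(N - 1) = N*(-1 + N))
-70*w(-8) + (27 + H) = -(-560)*(-1 - 8) + (27 - 40) = -(-560)*(-9) - 13 = -70*72 - 13 = -5040 - 13 = -5053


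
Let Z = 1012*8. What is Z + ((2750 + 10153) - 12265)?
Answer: 8734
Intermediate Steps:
Z = 8096
Z + ((2750 + 10153) - 12265) = 8096 + ((2750 + 10153) - 12265) = 8096 + (12903 - 12265) = 8096 + 638 = 8734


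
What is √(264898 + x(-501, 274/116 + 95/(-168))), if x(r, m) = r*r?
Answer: √515899 ≈ 718.26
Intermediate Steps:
x(r, m) = r²
√(264898 + x(-501, 274/116 + 95/(-168))) = √(264898 + (-501)²) = √(264898 + 251001) = √515899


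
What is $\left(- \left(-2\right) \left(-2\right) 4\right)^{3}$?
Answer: $-4096$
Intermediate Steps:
$\left(- \left(-2\right) \left(-2\right) 4\right)^{3} = \left(\left(-1\right) 4 \cdot 4\right)^{3} = \left(\left(-4\right) 4\right)^{3} = \left(-16\right)^{3} = -4096$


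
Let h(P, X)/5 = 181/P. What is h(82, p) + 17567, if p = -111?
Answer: 1441399/82 ≈ 17578.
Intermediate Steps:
h(P, X) = 905/P (h(P, X) = 5*(181/P) = 905/P)
h(82, p) + 17567 = 905/82 + 17567 = 1441399/82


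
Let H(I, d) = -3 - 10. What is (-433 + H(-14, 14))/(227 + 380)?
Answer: -446/607 ≈ -0.73476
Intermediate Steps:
H(I, d) = -13
(-433 + H(-14, 14))/(227 + 380) = (-433 - 13)/(227 + 380) = -446/607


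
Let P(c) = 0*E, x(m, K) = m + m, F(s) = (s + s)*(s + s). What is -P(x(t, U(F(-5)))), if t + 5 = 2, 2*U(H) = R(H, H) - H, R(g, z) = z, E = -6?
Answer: 0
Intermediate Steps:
F(s) = 4*s**2 (F(s) = (2*s)*(2*s) = 4*s**2)
U(H) = 0 (U(H) = (H - H)/2 = (1/2)*0 = 0)
t = -3 (t = -5 + 2 = -3)
x(m, K) = 2*m
P(c) = 0 (P(c) = 0*(-6) = 0)
-P(x(t, U(F(-5)))) = -1*0 = 0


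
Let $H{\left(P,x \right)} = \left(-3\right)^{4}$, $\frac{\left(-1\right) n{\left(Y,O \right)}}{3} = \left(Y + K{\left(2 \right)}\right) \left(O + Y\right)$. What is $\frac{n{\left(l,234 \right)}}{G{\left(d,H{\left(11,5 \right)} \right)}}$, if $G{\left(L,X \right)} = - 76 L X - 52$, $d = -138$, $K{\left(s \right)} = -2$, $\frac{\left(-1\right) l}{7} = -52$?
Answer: $- \frac{162357}{212369} \approx -0.7645$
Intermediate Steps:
$l = 364$ ($l = \left(-7\right) \left(-52\right) = 364$)
$n{\left(Y,O \right)} = - 3 \left(-2 + Y\right) \left(O + Y\right)$ ($n{\left(Y,O \right)} = - 3 \left(Y - 2\right) \left(O + Y\right) = - 3 \left(-2 + Y\right) \left(O + Y\right)$)
$H{\left(P,x \right)} = 81$
$G{\left(L,X \right)} = -52 - 76 L X$ ($G{\left(L,X \right)} = - 76 L X - 52 = -52 - 76 L X$)
$\frac{n{\left(l,234 \right)}}{G{\left(d,H{\left(11,5 \right)} \right)}} = \frac{- 3 \cdot 364^{2} + 6 \cdot 234 + 6 \cdot 364 - 702 \cdot 364}{-52 - \left(-10488\right) 81} = \frac{\left(-3\right) 132496 + 1404 + 2184 - 255528}{-52 + 849528} = \frac{-397488 + 1404 + 2184 - 255528}{849476} = \left(-649428\right) \frac{1}{849476} = - \frac{162357}{212369}$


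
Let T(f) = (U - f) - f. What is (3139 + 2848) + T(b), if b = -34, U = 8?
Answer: 6063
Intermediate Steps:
T(f) = 8 - 2*f (T(f) = (8 - f) - f = 8 - 2*f)
(3139 + 2848) + T(b) = (3139 + 2848) + (8 - 2*(-34)) = 5987 + (8 + 68) = 5987 + 76 = 6063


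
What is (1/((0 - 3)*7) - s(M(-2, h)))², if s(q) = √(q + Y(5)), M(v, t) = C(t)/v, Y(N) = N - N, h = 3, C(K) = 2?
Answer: -440/441 + 2*I/21 ≈ -0.99773 + 0.095238*I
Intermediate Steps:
Y(N) = 0
M(v, t) = 2/v
s(q) = √q (s(q) = √(q + 0) = √q)
(1/((0 - 3)*7) - s(M(-2, h)))² = (1/((0 - 3)*7) - √(2/(-2)))² = (1/(-3*7) - √(2*(-½)))² = (1/(-21) - √(-1))² = (-1/21 - I)²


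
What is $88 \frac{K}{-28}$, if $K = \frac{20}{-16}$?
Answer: $\frac{55}{14} \approx 3.9286$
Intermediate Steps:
$K = - \frac{5}{4}$ ($K = 20 \left(- \frac{1}{16}\right) = - \frac{5}{4} \approx -1.25$)
$88 \frac{K}{-28} = 88 \left(- \frac{5}{4 \left(-28\right)}\right) = 88 \left(\left(- \frac{5}{4}\right) \left(- \frac{1}{28}\right)\right) = 88 \cdot \frac{5}{112} = \frac{55}{14}$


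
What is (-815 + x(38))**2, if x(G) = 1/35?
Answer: 813618576/1225 ≈ 6.6418e+5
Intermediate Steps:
x(G) = 1/35
(-815 + x(38))**2 = (-815 + 1/35)**2 = (-28524/35)**2 = 813618576/1225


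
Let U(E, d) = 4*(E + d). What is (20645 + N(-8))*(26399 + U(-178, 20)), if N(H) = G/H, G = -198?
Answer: 2130389793/4 ≈ 5.3260e+8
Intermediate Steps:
U(E, d) = 4*E + 4*d
N(H) = -198/H
(20645 + N(-8))*(26399 + U(-178, 20)) = (20645 - 198/(-8))*(26399 + (4*(-178) + 4*20)) = (20645 - 198*(-⅛))*(26399 + (-712 + 80)) = (20645 + 99/4)*(26399 - 632) = (82679/4)*25767 = 2130389793/4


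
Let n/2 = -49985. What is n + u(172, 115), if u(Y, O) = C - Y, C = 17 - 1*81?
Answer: -100206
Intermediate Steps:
C = -64 (C = 17 - 81 = -64)
n = -99970 (n = 2*(-49985) = -99970)
u(Y, O) = -64 - Y
n + u(172, 115) = -99970 + (-64 - 1*172) = -99970 + (-64 - 172) = -99970 - 236 = -100206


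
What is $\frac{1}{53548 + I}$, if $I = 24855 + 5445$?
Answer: $\frac{1}{83848} \approx 1.1926 \cdot 10^{-5}$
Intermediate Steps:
$I = 30300$
$\frac{1}{53548 + I} = \frac{1}{53548 + 30300} = \frac{1}{83848}$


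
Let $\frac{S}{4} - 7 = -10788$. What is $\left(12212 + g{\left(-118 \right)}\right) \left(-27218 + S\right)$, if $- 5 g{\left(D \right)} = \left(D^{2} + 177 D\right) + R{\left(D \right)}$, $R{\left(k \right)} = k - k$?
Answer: $- \frac{4784803524}{5} \approx -9.5696 \cdot 10^{8}$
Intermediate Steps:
$S = -43124$ ($S = 28 + 4 \left(-10788\right) = 28 - 43152 = -43124$)
$R{\left(k \right)} = 0$
$g{\left(D \right)} = - \frac{177 D}{5} - \frac{D^{2}}{5}$ ($g{\left(D \right)} = - \frac{\left(D^{2} + 177 D\right) + 0}{5} = - \frac{D^{2} + 177 D}{5} = - \frac{177 D}{5} - \frac{D^{2}}{5}$)
$\left(12212 + g{\left(-118 \right)}\right) \left(-27218 + S\right) = \left(12212 + \frac{1}{5} \left(-118\right) \left(-177 - -118\right)\right) \left(-27218 - 43124\right) = \left(12212 + \frac{1}{5} \left(-118\right) \left(-177 + 118\right)\right) \left(-70342\right) = \left(12212 + \frac{1}{5} \left(-118\right) \left(-59\right)\right) \left(-70342\right) = \left(12212 + \frac{6962}{5}\right) \left(-70342\right) = \frac{68022}{5} \left(-70342\right) = - \frac{4784803524}{5}$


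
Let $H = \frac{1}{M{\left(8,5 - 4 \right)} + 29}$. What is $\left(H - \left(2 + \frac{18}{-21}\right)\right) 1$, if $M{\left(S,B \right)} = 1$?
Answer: $- \frac{233}{210} \approx -1.1095$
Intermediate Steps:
$H = \frac{1}{30}$ ($H = \frac{1}{1 + 29} = \frac{1}{30} \approx 0.033333$)
$\left(H - \left(2 + \frac{18}{-21}\right)\right) 1 = \left(\frac{1}{30} - \left(2 + \frac{18}{-21}\right)\right) 1 = \left(\frac{1}{30} - \left(2 + 18 \left(- \frac{1}{21}\right)\right)\right) 1 = \left(\frac{1}{30} - \frac{8}{7}\right) 1 = \left(- \frac{233}{210}\right) 1 = - \frac{233}{210}$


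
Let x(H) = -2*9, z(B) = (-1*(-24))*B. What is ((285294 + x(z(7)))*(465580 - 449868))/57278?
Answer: 2241128256/28639 ≈ 78254.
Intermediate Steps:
z(B) = 24*B
x(H) = -18
((285294 + x(z(7)))*(465580 - 449868))/57278 = ((285294 - 18)*(465580 - 449868))/57278 = (285276*15712)*(1/57278) = 4482256512*(1/57278) = 2241128256/28639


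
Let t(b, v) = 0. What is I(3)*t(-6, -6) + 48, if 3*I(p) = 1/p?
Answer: 48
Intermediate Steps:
I(p) = 1/(3*p)
I(3)*t(-6, -6) + 48 = ((1/3)/3)*0 + 48 = ((1/3)*(1/3))*0 + 48 = (1/9)*0 + 48 = 0 + 48 = 48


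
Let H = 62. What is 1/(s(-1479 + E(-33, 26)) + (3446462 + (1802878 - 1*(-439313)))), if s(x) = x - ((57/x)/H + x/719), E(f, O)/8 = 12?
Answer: 20550458/116876042812227 ≈ 1.7583e-7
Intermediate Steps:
E(f, O) = 96 (E(f, O) = 8*12 = 96)
s(x) = -57/(62*x) + 718*x/719 (s(x) = x - ((57/x)/62 + x/719) = x - ((57/x)*(1/62) + x*(1/719)) = x - (57/(62*x) + x/719) = x - (x/719 + 57/(62*x)) = x + (-57/(62*x) - x/719) = -57/(62*x) + 718*x/719)
1/(s(-1479 + E(-33, 26)) + (3446462 + (1802878 - 1*(-439313)))) = 1/((-40983 + 44516*(-1479 + 96)**2)/(44578*(-1479 + 96)) + (3446462 + (1802878 - 1*(-439313)))) = 1/((1/44578)*(-40983 + 44516*(-1383)**2)/(-1383) + (3446462 + (1802878 + 439313))) = 1/((1/44578)*(-1/1383)*(-40983 + 44516*1912689) + (3446462 + 2242191)) = 1/((1/44578)*(-1/1383)*(-40983 + 85145263524) + 5688653) = 1/((1/44578)*(-1/1383)*85145222541 + 5688653) = 1/(-28381740847/20550458 + 5688653) = 1/(116876042812227/20550458) = 20550458/116876042812227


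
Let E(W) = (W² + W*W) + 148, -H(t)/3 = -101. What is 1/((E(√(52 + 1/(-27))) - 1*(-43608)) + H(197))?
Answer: 27/1192399 ≈ 2.2643e-5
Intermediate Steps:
H(t) = 303 (H(t) = -3*(-101) = 303)
E(W) = 148 + 2*W² (E(W) = (W² + W²) + 148 = 2*W² + 148 = 148 + 2*W²)
1/((E(√(52 + 1/(-27))) - 1*(-43608)) + H(197)) = 1/(((148 + 2*(√(52 + 1/(-27)))²) - 1*(-43608)) + 303) = 1/(((148 + 2*(√(52 - 1/27))²) + 43608) + 303) = 1/(((148 + 2*(√(1403/27))²) + 43608) + 303) = 1/(((148 + 2*(√4209/9)²) + 43608) + 303) = 1/(((148 + 2*(1403/27)) + 43608) + 303) = 1/(((148 + 2806/27) + 43608) + 303) = 1/((6802/27 + 43608) + 303) = 1/(1184218/27 + 303) = 1/(1192399/27) = 27/1192399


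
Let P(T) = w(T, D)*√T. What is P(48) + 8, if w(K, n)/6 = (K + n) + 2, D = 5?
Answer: 8 + 1320*√3 ≈ 2294.3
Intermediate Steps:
w(K, n) = 12 + 6*K + 6*n (w(K, n) = 6*((K + n) + 2) = 6*(2 + K + n) = 12 + 6*K + 6*n)
P(T) = √T*(42 + 6*T) (P(T) = (12 + 6*T + 6*5)*√T = (12 + 6*T + 30)*√T = (42 + 6*T)*√T = √T*(42 + 6*T))
P(48) + 8 = 6*√48*(7 + 48) + 8 = 6*(4*√3)*55 + 8 = 1320*√3 + 8 = 8 + 1320*√3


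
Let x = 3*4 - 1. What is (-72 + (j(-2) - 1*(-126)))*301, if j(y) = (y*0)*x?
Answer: 16254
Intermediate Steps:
x = 11 (x = 12 - 1 = 11)
j(y) = 0 (j(y) = (y*0)*11 = 0*11 = 0)
(-72 + (j(-2) - 1*(-126)))*301 = (-72 + (0 - 1*(-126)))*301 = (-72 + (0 + 126))*301 = (-72 + 126)*301 = 54*301 = 16254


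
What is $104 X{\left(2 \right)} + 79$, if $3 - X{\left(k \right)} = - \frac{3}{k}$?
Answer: $547$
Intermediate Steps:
$X{\left(k \right)} = 3 + \frac{3}{k}$ ($X{\left(k \right)} = 3 - - \frac{3}{k} = 3 + \frac{3}{k}$)
$104 X{\left(2 \right)} + 79 = 104 \left(3 + \frac{3}{2}\right) + 79 = 104 \cdot \frac{9}{2} + 79 = 468 + 79 = 547$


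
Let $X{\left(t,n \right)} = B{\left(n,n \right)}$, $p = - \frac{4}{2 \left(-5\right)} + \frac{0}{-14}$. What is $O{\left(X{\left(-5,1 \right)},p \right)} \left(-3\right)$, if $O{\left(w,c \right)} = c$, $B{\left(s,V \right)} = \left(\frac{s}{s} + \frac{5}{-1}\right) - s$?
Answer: $- \frac{6}{5} \approx -1.2$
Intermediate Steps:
$p = \frac{2}{5}$ ($p = - \frac{4}{-10} + 0 \left(- \frac{1}{14}\right) = \left(-4\right) \left(- \frac{1}{10}\right) + 0 = \frac{2}{5} + 0 = \frac{2}{5} \approx 0.4$)
$B{\left(s,V \right)} = -4 - s$ ($B{\left(s,V \right)} = \left(1 + 5 \left(-1\right)\right) - s = \left(1 - 5\right) - s = -4 - s$)
$X{\left(t,n \right)} = -4 - n$
$O{\left(X{\left(-5,1 \right)},p \right)} \left(-3\right) = \frac{2}{5} \left(-3\right) = - \frac{6}{5}$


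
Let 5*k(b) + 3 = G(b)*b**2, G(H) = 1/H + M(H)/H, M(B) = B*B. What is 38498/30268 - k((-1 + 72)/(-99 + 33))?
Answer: 5082015397/2175482232 ≈ 2.3360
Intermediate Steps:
M(B) = B**2
G(H) = H + 1/H (G(H) = 1/H + H**2/H = 1/H + H = H + 1/H)
k(b) = -3/5 + b**2*(b + 1/b)/5 (k(b) = -3/5 + ((b + 1/b)*b**2)/5 = -3/5 + (b**2*(b + 1/b))/5 = -3/5 + b**2*(b + 1/b)/5)
38498/30268 - k((-1 + 72)/(-99 + 33)) = 38498/30268 - (-3/5 + ((-1 + 72)/(-99 + 33))/5 + ((-1 + 72)/(-99 + 33))**3/5) = 38498*(1/30268) - (-3/5 + (71/(-66))/5 + (71/(-66))**3/5) = 19249/15134 - (-3/5 + (71*(-1/66))/5 + (71*(-1/66))**3/5) = 19249/15134 - (-3/5 + (1/5)*(-71/66) + (-71/66)**3/5) = 19249/15134 - (-3/5 - 71/330 + (1/5)*(-357911/287496)) = 19249/15134 - (-3/5 - 71/330 - 357911/1437480) = 19249/15134 - 1*(-305935/287496) = 19249/15134 + 305935/287496 = 5082015397/2175482232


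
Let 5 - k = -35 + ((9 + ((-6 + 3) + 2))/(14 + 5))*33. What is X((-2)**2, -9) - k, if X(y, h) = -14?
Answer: -762/19 ≈ -40.105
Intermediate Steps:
k = 496/19 (k = 5 - (-35 + ((9 + ((-6 + 3) + 2))/(14 + 5))*33) = 5 - (-35 + ((9 + (-3 + 2))/19)*33) = 5 - (-35 + ((9 - 1)*(1/19))*33) = 5 - (-35 + (8*(1/19))*33) = 5 - (-35 + (8/19)*33) = 5 - (-35 + 264/19) = 5 - 1*(-401/19) = 5 + 401/19 = 496/19 ≈ 26.105)
X((-2)**2, -9) - k = -14 - 1*496/19 = -14 - 496/19 = -762/19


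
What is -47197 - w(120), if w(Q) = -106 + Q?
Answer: -47211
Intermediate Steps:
-47197 - w(120) = -47197 - (-106 + 120) = -47197 - 1*14 = -47197 - 14 = -47211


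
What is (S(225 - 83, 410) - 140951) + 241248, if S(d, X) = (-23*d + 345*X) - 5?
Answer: 238476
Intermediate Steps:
S(d, X) = -5 - 23*d + 345*X
(S(225 - 83, 410) - 140951) + 241248 = ((-5 - 23*(225 - 83) + 345*410) - 140951) + 241248 = ((-5 - 23*142 + 141450) - 140951) + 241248 = ((-5 - 3266 + 141450) - 140951) + 241248 = (138179 - 140951) + 241248 = -2772 + 241248 = 238476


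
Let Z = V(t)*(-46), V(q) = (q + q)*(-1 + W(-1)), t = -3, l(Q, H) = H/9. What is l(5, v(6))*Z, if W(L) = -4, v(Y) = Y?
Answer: -920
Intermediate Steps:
l(Q, H) = H/9 (l(Q, H) = H*(⅑) = H/9)
V(q) = -10*q (V(q) = (q + q)*(-1 - 4) = (2*q)*(-5) = -10*q)
Z = -1380 (Z = -10*(-3)*(-46) = 30*(-46) = -1380)
l(5, v(6))*Z = ((⅑)*6)*(-1380) = (⅔)*(-1380) = -920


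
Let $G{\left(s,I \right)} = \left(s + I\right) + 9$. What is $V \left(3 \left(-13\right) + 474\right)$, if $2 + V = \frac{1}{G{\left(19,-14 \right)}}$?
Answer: $- \frac{11745}{14} \approx -838.93$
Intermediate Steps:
$G{\left(s,I \right)} = 9 + I + s$ ($G{\left(s,I \right)} = \left(I + s\right) + 9 = 9 + I + s$)
$V = - \frac{27}{14}$ ($V = -2 + \frac{1}{9 - 14 + 19} = -2 + \frac{1}{14} = - \frac{27}{14} \approx -1.9286$)
$V \left(3 \left(-13\right) + 474\right) = - \frac{27 \left(3 \left(-13\right) + 474\right)}{14} = - \frac{27 \left(-39 + 474\right)}{14} = \left(- \frac{27}{14}\right) 435 = - \frac{11745}{14}$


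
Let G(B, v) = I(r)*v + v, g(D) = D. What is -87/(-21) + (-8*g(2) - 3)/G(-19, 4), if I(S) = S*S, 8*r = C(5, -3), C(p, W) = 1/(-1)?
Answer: -243/455 ≈ -0.53407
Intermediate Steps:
C(p, W) = -1
r = -1/8 (r = (1/8)*(-1) = -1/8 ≈ -0.12500)
I(S) = S**2
G(B, v) = 65*v/64 (G(B, v) = (-1/8)**2*v + v = v/64 + v = 65*v/64)
-87/(-21) + (-8*g(2) - 3)/G(-19, 4) = -87/(-21) + (-8*2 - 3)/(((65/64)*4)) = -87*(-1/21) + (-16 - 3)/(65/16) = 29/7 - 19*16/65 = 29/7 - 304/65 = -243/455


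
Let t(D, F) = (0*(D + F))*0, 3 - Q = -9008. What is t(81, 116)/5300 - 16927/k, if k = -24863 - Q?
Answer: 16927/33874 ≈ 0.49970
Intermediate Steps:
Q = 9011 (Q = 3 - 1*(-9008) = 3 + 9008 = 9011)
t(D, F) = 0 (t(D, F) = 0*0 = 0)
k = -33874 (k = -24863 - 1*9011 = -24863 - 9011 = -33874)
t(81, 116)/5300 - 16927/k = 0/5300 - 16927/(-33874) = 0*(1/5300) - 16927*(-1/33874) = 0 + 16927/33874 = 16927/33874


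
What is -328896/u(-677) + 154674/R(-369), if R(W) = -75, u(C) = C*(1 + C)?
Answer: -5900961054/2860325 ≈ -2063.0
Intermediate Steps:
-328896/u(-677) + 154674/R(-369) = -328896*(-1/(677*(1 - 677))) + 154674/(-75) = -328896/((-677*(-676))) + 154674*(-1/75) = -328896/457652 - 51558/25 = -328896*1/457652 - 51558/25 = -82224/114413 - 51558/25 = -5900961054/2860325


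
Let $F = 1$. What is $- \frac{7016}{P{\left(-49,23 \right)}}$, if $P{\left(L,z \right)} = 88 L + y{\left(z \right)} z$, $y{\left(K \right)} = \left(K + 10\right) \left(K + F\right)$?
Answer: $- \frac{877}{1738} \approx -0.5046$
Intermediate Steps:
$y{\left(K \right)} = \left(1 + K\right) \left(10 + K\right)$ ($y{\left(K \right)} = \left(K + 10\right) \left(K + 1\right) = \left(10 + K\right) \left(1 + K\right) = \left(1 + K\right) \left(10 + K\right)$)
$P{\left(L,z \right)} = 88 L + z \left(10 + z^{2} + 11 z\right)$ ($P{\left(L,z \right)} = 88 L + \left(10 + z^{2} + 11 z\right) z = 88 L + z \left(10 + z^{2} + 11 z\right)$)
$- \frac{7016}{P{\left(-49,23 \right)}} = - \frac{7016}{88 \left(-49\right) + 23 \left(10 + 23^{2} + 11 \cdot 23\right)} = - \frac{7016}{-4312 + 23 \left(10 + 529 + 253\right)} = - \frac{7016}{-4312 + 23 \cdot 792} = - \frac{7016}{-4312 + 18216} = - \frac{7016}{13904} = \left(-7016\right) \frac{1}{13904} = - \frac{877}{1738}$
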